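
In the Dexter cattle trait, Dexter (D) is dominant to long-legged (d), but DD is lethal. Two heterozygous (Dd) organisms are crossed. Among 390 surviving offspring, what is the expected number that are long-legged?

Cross: Dd × Dd
Punnett square offspring (before lethality): 1 DD, 2 Dd, 1 dd
The DD genotype is lethal (embryos die); surviving offspring: 2 Dd, 1 dd
long-legged: 1 out of 3 → fraction 1/3
Expected count = 1/3 × 390 = 130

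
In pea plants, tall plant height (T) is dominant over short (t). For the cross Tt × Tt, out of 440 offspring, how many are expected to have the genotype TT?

Punnett square for Tt × Tt:
Offspring genotypes: 1 TT, 2 Tt, 1 tt
Total offspring: 4
Count with target: 1
Probability: 1/4
Expected count = 1/4 × 440 = 110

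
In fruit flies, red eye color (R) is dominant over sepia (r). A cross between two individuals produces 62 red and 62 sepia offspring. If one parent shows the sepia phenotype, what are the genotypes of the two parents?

Observed offspring: 62 red, 62 sepia
The observed ratio simplifies to 1:1. One parent shows sepia, so its genotype must be rr. A 1:1 offspring split requires the other parent to be heterozygous (Rr).
Parent genotypes: rr × Rr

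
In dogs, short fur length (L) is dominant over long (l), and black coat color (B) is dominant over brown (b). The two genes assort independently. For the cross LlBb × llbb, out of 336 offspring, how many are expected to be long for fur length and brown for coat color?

Dihybrid cross LlBb × llbb — consider each gene separately:
fur length: Ll × ll → 2 Ll, 2 ll → 2 L_ : 2 ll (out of 4)
coat color: Bb × bb → 2 Bb, 2 bb → 2 B_ : 2 bb (out of 4)
Looking for: long (ll) and brown (bb)
P(long) = 2/4, P(brown) = 2/4
P(both) = 2/4 × 2/4 = 4/16 = 1/4
Expected count = 1/4 × 336 = 84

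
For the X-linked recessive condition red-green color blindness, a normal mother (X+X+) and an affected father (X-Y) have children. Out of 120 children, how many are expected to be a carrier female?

Cross: X+X+ × X-Y
Offspring: 2 X+X-, 2 X+Y
Probability of a carrier female: 2/4 = 1/2
Expected count = 1/2 × 120 = 60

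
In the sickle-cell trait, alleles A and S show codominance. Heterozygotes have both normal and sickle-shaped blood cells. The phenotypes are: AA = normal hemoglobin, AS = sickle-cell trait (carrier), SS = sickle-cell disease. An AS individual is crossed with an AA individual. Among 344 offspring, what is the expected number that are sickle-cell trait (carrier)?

Punnett square for AS × AA:
Offspring genotypes: 2 AA, 2 AS
Phenotype counts: 2 normal hemoglobin, 2 sickle-cell trait (carrier)
sickle-cell trait (carrier): 2 out of 4 → fraction 1/2
Expected count = 1/2 × 344 = 172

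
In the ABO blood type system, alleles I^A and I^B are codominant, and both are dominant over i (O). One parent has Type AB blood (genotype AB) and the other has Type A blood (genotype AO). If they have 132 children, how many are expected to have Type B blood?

Cross: AB × AO
Possible offspring genotypes: 1 AA, 1 AO, 1 AB, 1 BO
Blood type counts: 2 Type A, 1 Type AB, 1 Type B
Probability of Type B: 1/4
Expected count = 1/4 × 132 = 33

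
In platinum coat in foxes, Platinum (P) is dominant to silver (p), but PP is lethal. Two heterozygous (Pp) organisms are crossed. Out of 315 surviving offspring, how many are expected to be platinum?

Cross: Pp × Pp
Punnett square offspring (before lethality): 1 PP, 2 Pp, 1 pp
The PP genotype is lethal (embryos die); surviving offspring: 2 Pp, 1 pp
platinum: 2 out of 3 → fraction 2/3
Expected count = 2/3 × 315 = 210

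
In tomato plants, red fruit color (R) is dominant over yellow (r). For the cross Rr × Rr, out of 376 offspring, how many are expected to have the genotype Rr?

Punnett square for Rr × Rr:
Offspring genotypes: 1 RR, 2 Rr, 1 rr
Total offspring: 4
Count with target: 2
Probability: 2/4 = 1/2
Expected count = 1/2 × 376 = 188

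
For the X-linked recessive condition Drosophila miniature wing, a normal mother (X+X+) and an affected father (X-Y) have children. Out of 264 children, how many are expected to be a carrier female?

Cross: X+X+ × X-Y
Offspring: 2 X+X-, 2 X+Y
Probability of a carrier female: 2/4 = 1/2
Expected count = 1/2 × 264 = 132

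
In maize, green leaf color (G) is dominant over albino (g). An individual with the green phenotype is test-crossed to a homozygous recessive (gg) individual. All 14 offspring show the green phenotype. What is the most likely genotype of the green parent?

Test cross: ? × gg
All offspring are green.
If the unknown parent were heterozygous (Gg), about half of 14 offspring would be albino; none are. The unknown parent is most likely homozygous dominant (GG).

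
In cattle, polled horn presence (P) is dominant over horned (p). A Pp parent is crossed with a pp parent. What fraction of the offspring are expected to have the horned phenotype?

Punnett square for Pp × pp:
Offspring genotypes: 2 Pp, 2 pp
Total offspring: 4
Count with target: 2
Probability: 2/4 = 1/2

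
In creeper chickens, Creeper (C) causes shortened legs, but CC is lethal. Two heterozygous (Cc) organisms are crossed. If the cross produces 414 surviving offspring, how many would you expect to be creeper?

Cross: Cc × Cc
Punnett square offspring (before lethality): 1 CC, 2 Cc, 1 cc
The CC genotype is lethal (embryos die); surviving offspring: 2 Cc, 1 cc
creeper: 2 out of 3 → fraction 2/3
Expected count = 2/3 × 414 = 276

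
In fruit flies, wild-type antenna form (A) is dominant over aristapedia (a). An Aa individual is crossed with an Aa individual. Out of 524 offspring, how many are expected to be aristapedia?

Punnett square for Aa × Aa:
Offspring genotypes: 1 AA, 2 Aa, 1 aa
wild-type: 3, aristapedia: 1
aristapedia: 1 out of 4 → fraction 1/4
Expected count = 1/4 × 524 = 131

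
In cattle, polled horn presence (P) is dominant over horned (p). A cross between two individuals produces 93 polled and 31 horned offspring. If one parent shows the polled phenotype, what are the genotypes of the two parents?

Observed offspring: 93 polled, 31 horned
The observed ratio simplifies to 3:1. Horned (pp) offspring appear, so each parent must contribute one p allele. The parent stated to show polled carries P, so it is Pp. The other parent is then either Pp or pp: Pp × pp would give a 1:1 split, whereas Pp × Pp gives 3:1 — matching the data. So both parents are heterozygous (Pp × Pp).
Parent genotypes: Pp × Pp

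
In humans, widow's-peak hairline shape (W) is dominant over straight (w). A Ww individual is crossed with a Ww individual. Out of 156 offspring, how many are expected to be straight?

Punnett square for Ww × Ww:
Offspring genotypes: 1 WW, 2 Ww, 1 ww
widow's-peak: 3, straight: 1
straight: 1 out of 4 → fraction 1/4
Expected count = 1/4 × 156 = 39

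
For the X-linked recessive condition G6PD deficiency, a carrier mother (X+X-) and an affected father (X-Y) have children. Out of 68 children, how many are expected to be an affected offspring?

Cross: X+X- × X-Y
Offspring: 1 X+X-, 1 X+Y, 1 X-X-, 1 X-Y
Probability of an affected offspring: 2/4 = 1/2
Expected count = 1/2 × 68 = 34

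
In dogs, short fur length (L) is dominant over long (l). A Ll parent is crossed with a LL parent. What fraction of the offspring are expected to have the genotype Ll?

Punnett square for Ll × LL:
Offspring genotypes: 2 LL, 2 Ll
Total offspring: 4
Count with target: 2
Probability: 2/4 = 1/2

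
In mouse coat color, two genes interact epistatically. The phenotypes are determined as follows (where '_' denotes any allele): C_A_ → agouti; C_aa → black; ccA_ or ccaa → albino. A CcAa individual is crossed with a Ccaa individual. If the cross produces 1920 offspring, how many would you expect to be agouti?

Cross: CcAa × Ccaa — consider each gene separately:
C gene: Cc × Cc → 1 CC, 2 Cc, 1 cc → 3 C_ : 1 cc (out of 4)
A gene: Aa × aa → 2 Aa, 2 aa → 2 A_ : 2 aa (out of 4)
Genotype classes (out of 4 × 4 = 16): C_A_ = 3×2 = 6; C_aa = 3×2 = 6; ccA_ = 1×2 = 2; ccaa = 1×2 = 2
Apply the phenotype rules: C_A_ (6) → agouti; C_aa (6) → black; ccA_ (2) + ccaa (2) → albino
Phenotype counts (out of 16): 6 agouti, 6 black, 4 albino
agouti: 6 out of 16 → fraction 3/8
Expected count = 3/8 × 1920 = 720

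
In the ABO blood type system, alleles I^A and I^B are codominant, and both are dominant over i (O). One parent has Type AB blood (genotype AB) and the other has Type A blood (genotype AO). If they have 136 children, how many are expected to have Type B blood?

Cross: AB × AO
Possible offspring genotypes: 1 AA, 1 AO, 1 AB, 1 BO
Blood type counts: 2 Type A, 1 Type AB, 1 Type B
Probability of Type B: 1/4
Expected count = 1/4 × 136 = 34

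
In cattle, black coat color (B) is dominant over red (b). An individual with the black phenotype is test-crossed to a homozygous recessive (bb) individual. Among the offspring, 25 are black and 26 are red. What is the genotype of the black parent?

Test cross: ? × bb
Offspring: 25 black, 26 red — approximately 1:1.
A 1:1 ratio in a test cross indicates the unknown parent is heterozygous (Bb).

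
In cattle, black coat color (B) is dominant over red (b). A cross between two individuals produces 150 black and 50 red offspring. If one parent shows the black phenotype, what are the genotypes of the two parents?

Observed offspring: 150 black, 50 red
The observed ratio simplifies to 3:1. Red (bb) offspring appear, so each parent must contribute one b allele. The parent stated to show black carries B, so it is Bb. The other parent is then either Bb or bb: Bb × bb would give a 1:1 split, whereas Bb × Bb gives 3:1 — matching the data. So both parents are heterozygous (Bb × Bb).
Parent genotypes: Bb × Bb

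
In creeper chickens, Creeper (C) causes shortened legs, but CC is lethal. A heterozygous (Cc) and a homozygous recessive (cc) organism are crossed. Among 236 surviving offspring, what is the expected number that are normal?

Cross: Cc × cc
Punnett square offspring (before lethality): 2 Cc, 2 cc
No CC offspring are produced in this cross.
normal: 2 out of 4 → fraction 1/2
Expected count = 1/2 × 236 = 118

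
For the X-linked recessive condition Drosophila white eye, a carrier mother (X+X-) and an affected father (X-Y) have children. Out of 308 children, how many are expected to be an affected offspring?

Cross: X+X- × X-Y
Offspring: 1 X+X-, 1 X+Y, 1 X-X-, 1 X-Y
Probability of an affected offspring: 2/4 = 1/2
Expected count = 1/2 × 308 = 154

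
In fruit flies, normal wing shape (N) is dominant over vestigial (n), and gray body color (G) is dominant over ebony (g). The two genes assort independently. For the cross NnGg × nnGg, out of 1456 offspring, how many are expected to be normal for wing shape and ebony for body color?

Dihybrid cross NnGg × nnGg — consider each gene separately:
wing shape: Nn × nn → 2 Nn, 2 nn → 2 N_ : 2 nn (out of 4)
body color: Gg × Gg → 1 GG, 2 Gg, 1 gg → 3 G_ : 1 gg (out of 4)
Looking for: normal (N_) and ebony (gg)
P(normal) = 2/4, P(ebony) = 1/4
P(both) = 2/4 × 1/4 = 2/16 = 1/8
Expected count = 1/8 × 1456 = 182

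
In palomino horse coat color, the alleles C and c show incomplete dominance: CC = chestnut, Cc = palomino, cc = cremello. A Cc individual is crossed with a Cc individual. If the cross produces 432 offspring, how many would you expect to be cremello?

Punnett square for Cc × Cc:
Offspring genotypes: 1 CC, 2 Cc, 1 cc
Phenotype counts: 1 chestnut, 2 palomino, 1 cremello
cremello: 1 out of 4 → fraction 1/4
Expected count = 1/4 × 432 = 108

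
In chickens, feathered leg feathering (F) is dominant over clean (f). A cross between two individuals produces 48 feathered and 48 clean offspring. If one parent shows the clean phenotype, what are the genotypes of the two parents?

Observed offspring: 48 feathered, 48 clean
The observed ratio simplifies to 1:1. One parent shows clean, so its genotype must be ff. A 1:1 offspring split requires the other parent to be heterozygous (Ff).
Parent genotypes: ff × Ff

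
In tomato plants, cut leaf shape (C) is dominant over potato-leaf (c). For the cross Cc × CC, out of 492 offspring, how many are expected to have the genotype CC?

Punnett square for Cc × CC:
Offspring genotypes: 2 CC, 2 Cc
Total offspring: 4
Count with target: 2
Probability: 2/4 = 1/2
Expected count = 1/2 × 492 = 246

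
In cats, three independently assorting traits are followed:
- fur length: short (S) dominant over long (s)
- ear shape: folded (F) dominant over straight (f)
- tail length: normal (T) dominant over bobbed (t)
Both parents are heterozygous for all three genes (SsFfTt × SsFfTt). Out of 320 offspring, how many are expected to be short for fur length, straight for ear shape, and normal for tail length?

Trihybrid cross: SsFfTt × SsFfTt
Each trait segregates independently with a 3:1 phenotypic ratio, so each gene contributes 3/4 (dominant) or 1/4 (recessive).
Target: short (fur length), straight (ear shape), normal (tail length)
Probability = product of independent per-trait probabilities
= 3/4 × 1/4 × 3/4 = 9/64
Expected count = 9/64 × 320 = 45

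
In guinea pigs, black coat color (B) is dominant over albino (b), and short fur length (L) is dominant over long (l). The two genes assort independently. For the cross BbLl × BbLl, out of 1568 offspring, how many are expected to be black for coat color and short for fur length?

Dihybrid cross BbLl × BbLl — consider each gene separately:
coat color: Bb × Bb → 1 BB, 2 Bb, 1 bb → 3 B_ : 1 bb (out of 4)
fur length: Ll × Ll → 1 LL, 2 Ll, 1 ll → 3 L_ : 1 ll (out of 4)
Looking for: black (B_) and short (L_)
P(black) = 3/4, P(short) = 3/4
P(both) = 3/4 × 3/4 = 9/16
Expected count = 9/16 × 1568 = 882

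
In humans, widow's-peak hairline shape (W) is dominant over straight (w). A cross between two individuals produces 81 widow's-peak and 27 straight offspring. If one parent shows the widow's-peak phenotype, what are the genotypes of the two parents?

Observed offspring: 81 widow's-peak, 27 straight
The observed ratio simplifies to 3:1. Straight (ww) offspring appear, so each parent must contribute one w allele. The parent stated to show widow's-peak carries W, so it is Ww. The other parent is then either Ww or ww: Ww × ww would give a 1:1 split, whereas Ww × Ww gives 3:1 — matching the data. So both parents are heterozygous (Ww × Ww).
Parent genotypes: Ww × Ww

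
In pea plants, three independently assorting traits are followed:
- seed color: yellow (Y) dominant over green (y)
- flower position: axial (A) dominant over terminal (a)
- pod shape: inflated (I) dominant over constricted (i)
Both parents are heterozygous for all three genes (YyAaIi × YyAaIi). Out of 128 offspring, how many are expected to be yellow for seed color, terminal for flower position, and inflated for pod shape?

Trihybrid cross: YyAaIi × YyAaIi
Each trait segregates independently with a 3:1 phenotypic ratio, so each gene contributes 3/4 (dominant) or 1/4 (recessive).
Target: yellow (seed color), terminal (flower position), inflated (pod shape)
Probability = product of independent per-trait probabilities
= 3/4 × 1/4 × 3/4 = 9/64
Expected count = 9/64 × 128 = 18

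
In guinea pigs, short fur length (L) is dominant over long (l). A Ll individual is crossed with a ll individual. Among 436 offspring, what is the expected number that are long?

Punnett square for Ll × ll:
Offspring genotypes: 2 Ll, 2 ll
short: 2, long: 2
long: 2 out of 4 → fraction 1/2
Expected count = 1/2 × 436 = 218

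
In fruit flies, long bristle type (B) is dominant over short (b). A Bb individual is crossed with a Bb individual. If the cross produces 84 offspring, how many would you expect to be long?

Punnett square for Bb × Bb:
Offspring genotypes: 1 BB, 2 Bb, 1 bb
long: 3, short: 1
long: 3 out of 4 → fraction 3/4
Expected count = 3/4 × 84 = 63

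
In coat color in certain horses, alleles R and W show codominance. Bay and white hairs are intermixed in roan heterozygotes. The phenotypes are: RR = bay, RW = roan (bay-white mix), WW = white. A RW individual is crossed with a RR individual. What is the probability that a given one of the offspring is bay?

Punnett square for RW × RR:
Offspring genotypes: 2 RR, 2 RW
Phenotype counts: 2 bay, 2 roan (bay-white mix)
bay: 2 out of 4
Probability: 2/4 = 1/2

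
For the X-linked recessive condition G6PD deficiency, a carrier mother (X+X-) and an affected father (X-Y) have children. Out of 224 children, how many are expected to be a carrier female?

Cross: X+X- × X-Y
Offspring: 1 X+X-, 1 X+Y, 1 X-X-, 1 X-Y
Probability of a carrier female: 1/4
Expected count = 1/4 × 224 = 56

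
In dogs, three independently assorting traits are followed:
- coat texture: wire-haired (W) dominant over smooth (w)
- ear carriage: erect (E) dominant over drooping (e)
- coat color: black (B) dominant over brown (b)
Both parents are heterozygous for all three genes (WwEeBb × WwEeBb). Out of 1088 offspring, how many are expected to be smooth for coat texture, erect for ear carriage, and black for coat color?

Trihybrid cross: WwEeBb × WwEeBb
Each trait segregates independently with a 3:1 phenotypic ratio, so each gene contributes 3/4 (dominant) or 1/4 (recessive).
Target: smooth (coat texture), erect (ear carriage), black (coat color)
Probability = product of independent per-trait probabilities
= 1/4 × 3/4 × 3/4 = 9/64
Expected count = 9/64 × 1088 = 153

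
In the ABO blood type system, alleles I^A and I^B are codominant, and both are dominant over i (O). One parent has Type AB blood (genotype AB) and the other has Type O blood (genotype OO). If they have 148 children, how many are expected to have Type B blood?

Cross: AB × OO
Possible offspring genotypes: 2 AO, 2 BO
Blood type counts: 2 Type A, 2 Type B
Probability of Type B: 2/4 = 1/2
Expected count = 1/2 × 148 = 74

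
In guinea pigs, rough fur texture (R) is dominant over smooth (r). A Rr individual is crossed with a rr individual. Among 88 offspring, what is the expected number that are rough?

Punnett square for Rr × rr:
Offspring genotypes: 2 Rr, 2 rr
rough: 2, smooth: 2
rough: 2 out of 4 → fraction 1/2
Expected count = 1/2 × 88 = 44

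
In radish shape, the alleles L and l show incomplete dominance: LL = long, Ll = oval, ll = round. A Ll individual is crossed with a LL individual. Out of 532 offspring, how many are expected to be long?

Punnett square for Ll × LL:
Offspring genotypes: 2 LL, 2 Ll
Phenotype counts: 2 long, 2 oval
long: 2 out of 4 → fraction 1/2
Expected count = 1/2 × 532 = 266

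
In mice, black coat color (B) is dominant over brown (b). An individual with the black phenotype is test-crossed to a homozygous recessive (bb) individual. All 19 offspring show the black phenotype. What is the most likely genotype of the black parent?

Test cross: ? × bb
All offspring are black.
If the unknown parent were heterozygous (Bb), about half of 19 offspring would be brown; none are. The unknown parent is most likely homozygous dominant (BB).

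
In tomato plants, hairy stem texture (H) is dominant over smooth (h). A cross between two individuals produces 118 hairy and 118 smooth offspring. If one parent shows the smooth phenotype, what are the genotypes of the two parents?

Observed offspring: 118 hairy, 118 smooth
The observed ratio simplifies to 1:1. One parent shows smooth, so its genotype must be hh. A 1:1 offspring split requires the other parent to be heterozygous (Hh).
Parent genotypes: hh × Hh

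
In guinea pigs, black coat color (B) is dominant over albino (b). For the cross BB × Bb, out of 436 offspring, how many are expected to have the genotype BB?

Punnett square for BB × Bb:
Offspring genotypes: 2 BB, 2 Bb
Total offspring: 4
Count with target: 2
Probability: 2/4 = 1/2
Expected count = 1/2 × 436 = 218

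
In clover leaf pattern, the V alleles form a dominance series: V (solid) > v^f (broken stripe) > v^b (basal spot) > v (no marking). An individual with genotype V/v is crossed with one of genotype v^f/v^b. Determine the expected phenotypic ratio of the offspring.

Cross: V/v × v^f/v^b
Allele dominance: V > v^f > v^b > v
Offspring genotypes: 1 V/v^f, 1 V/v^b, 1 v^f/v, 1 v^b/v
Phenotype counts: 2 solid, 1 broken stripe, 1 basal spot
Ratio: 2 solid : 1 broken stripe : 1 basal spot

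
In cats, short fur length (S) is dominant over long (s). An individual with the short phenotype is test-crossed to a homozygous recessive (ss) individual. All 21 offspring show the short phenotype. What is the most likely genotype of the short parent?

Test cross: ? × ss
All offspring are short.
If the unknown parent were heterozygous (Ss), about half of 21 offspring would be long; none are. The unknown parent is most likely homozygous dominant (SS).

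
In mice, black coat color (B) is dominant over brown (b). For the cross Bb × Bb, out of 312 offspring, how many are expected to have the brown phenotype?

Punnett square for Bb × Bb:
Offspring genotypes: 1 BB, 2 Bb, 1 bb
Total offspring: 4
Count with target: 1
Probability: 1/4
Expected count = 1/4 × 312 = 78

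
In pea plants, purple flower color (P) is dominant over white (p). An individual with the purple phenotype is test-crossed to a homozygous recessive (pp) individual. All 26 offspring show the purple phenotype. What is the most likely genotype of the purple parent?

Test cross: ? × pp
All offspring are purple.
If the unknown parent were heterozygous (Pp), about half of 26 offspring would be white; none are. The unknown parent is most likely homozygous dominant (PP).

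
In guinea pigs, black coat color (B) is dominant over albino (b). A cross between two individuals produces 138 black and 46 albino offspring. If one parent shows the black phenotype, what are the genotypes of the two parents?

Observed offspring: 138 black, 46 albino
The observed ratio simplifies to 3:1. Albino (bb) offspring appear, so each parent must contribute one b allele. The parent stated to show black carries B, so it is Bb. The other parent is then either Bb or bb: Bb × bb would give a 1:1 split, whereas Bb × Bb gives 3:1 — matching the data. So both parents are heterozygous (Bb × Bb).
Parent genotypes: Bb × Bb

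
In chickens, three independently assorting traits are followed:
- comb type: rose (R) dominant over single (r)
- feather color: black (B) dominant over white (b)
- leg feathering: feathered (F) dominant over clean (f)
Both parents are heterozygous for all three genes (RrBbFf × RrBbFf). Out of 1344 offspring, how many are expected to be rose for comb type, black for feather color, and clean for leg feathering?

Trihybrid cross: RrBbFf × RrBbFf
Each trait segregates independently with a 3:1 phenotypic ratio, so each gene contributes 3/4 (dominant) or 1/4 (recessive).
Target: rose (comb type), black (feather color), clean (leg feathering)
Probability = product of independent per-trait probabilities
= 3/4 × 3/4 × 1/4 = 9/64
Expected count = 9/64 × 1344 = 189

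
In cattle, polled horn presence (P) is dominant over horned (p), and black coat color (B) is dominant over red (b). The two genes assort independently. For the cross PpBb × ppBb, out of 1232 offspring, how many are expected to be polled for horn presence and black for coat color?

Dihybrid cross PpBb × ppBb — consider each gene separately:
horn presence: Pp × pp → 2 Pp, 2 pp → 2 P_ : 2 pp (out of 4)
coat color: Bb × Bb → 1 BB, 2 Bb, 1 bb → 3 B_ : 1 bb (out of 4)
Looking for: polled (P_) and black (B_)
P(polled) = 2/4, P(black) = 3/4
P(both) = 2/4 × 3/4 = 6/16 = 3/8
Expected count = 3/8 × 1232 = 462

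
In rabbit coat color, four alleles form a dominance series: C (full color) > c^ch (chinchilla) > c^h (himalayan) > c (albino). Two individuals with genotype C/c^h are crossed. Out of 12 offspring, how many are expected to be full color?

Cross: C/c^h × C/c^h
Allele dominance: C > c^ch > c^h > c
Offspring genotypes: 1 C/C, 2 C/c^h, 1 c^h/c^h
Phenotype counts: 3 full color, 1 himalayan
full color: 3 out of 4 → fraction 3/4
Expected count = 3/4 × 12 = 9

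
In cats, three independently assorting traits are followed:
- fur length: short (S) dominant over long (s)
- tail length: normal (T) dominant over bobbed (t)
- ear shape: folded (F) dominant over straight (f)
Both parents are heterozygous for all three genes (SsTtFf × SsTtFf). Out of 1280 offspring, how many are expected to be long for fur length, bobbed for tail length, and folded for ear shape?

Trihybrid cross: SsTtFf × SsTtFf
Each trait segregates independently with a 3:1 phenotypic ratio, so each gene contributes 3/4 (dominant) or 1/4 (recessive).
Target: long (fur length), bobbed (tail length), folded (ear shape)
Probability = product of independent per-trait probabilities
= 1/4 × 1/4 × 3/4 = 3/64
Expected count = 3/64 × 1280 = 60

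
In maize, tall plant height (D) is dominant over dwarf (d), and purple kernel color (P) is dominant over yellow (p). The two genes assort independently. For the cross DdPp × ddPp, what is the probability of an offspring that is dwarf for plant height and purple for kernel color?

Dihybrid cross DdPp × ddPp — consider each gene separately:
plant height: Dd × dd → 2 Dd, 2 dd → 2 D_ : 2 dd (out of 4)
kernel color: Pp × Pp → 1 PP, 2 Pp, 1 pp → 3 P_ : 1 pp (out of 4)
Looking for: dwarf (dd) and purple (P_)
P(dwarf) = 2/4, P(purple) = 3/4
P(both) = 2/4 × 3/4 = 6/16 = 3/8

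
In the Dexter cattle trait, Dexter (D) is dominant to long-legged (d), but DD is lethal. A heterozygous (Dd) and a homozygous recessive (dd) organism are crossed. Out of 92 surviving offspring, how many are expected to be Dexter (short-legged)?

Cross: Dd × dd
Punnett square offspring (before lethality): 2 Dd, 2 dd
No DD offspring are produced in this cross.
Dexter (short-legged): 2 out of 4 → fraction 1/2
Expected count = 1/2 × 92 = 46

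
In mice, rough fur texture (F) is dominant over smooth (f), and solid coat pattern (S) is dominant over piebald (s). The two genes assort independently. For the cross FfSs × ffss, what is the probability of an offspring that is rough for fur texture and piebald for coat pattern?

Dihybrid cross FfSs × ffss — consider each gene separately:
fur texture: Ff × ff → 2 Ff, 2 ff → 2 F_ : 2 ff (out of 4)
coat pattern: Ss × ss → 2 Ss, 2 ss → 2 S_ : 2 ss (out of 4)
Looking for: rough (F_) and piebald (ss)
P(rough) = 2/4, P(piebald) = 2/4
P(both) = 2/4 × 2/4 = 4/16 = 1/4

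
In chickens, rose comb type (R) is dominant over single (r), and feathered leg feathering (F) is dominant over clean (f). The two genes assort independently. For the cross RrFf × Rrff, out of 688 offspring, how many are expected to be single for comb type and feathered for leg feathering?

Dihybrid cross RrFf × Rrff — consider each gene separately:
comb type: Rr × Rr → 1 RR, 2 Rr, 1 rr → 3 R_ : 1 rr (out of 4)
leg feathering: Ff × ff → 2 Ff, 2 ff → 2 F_ : 2 ff (out of 4)
Looking for: single (rr) and feathered (F_)
P(single) = 1/4, P(feathered) = 2/4
P(both) = 1/4 × 2/4 = 2/16 = 1/8
Expected count = 1/8 × 688 = 86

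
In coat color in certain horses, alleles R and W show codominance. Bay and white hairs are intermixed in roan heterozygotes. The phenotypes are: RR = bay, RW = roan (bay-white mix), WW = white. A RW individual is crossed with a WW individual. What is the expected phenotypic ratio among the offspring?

Punnett square for RW × WW:
Offspring genotypes: 2 RW, 2 WW
Phenotype counts: 2 roan (bay-white mix), 2 white
Ratio: 1 roan (bay-white mix) : 1 white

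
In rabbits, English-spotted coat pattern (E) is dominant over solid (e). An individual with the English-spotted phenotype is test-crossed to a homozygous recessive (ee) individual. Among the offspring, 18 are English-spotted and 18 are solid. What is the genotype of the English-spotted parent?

Test cross: ? × ee
Offspring: 18 English-spotted, 18 solid — approximately 1:1.
A 1:1 ratio in a test cross indicates the unknown parent is heterozygous (Ee).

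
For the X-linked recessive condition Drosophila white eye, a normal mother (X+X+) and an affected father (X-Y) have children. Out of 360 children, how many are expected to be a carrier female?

Cross: X+X+ × X-Y
Offspring: 2 X+X-, 2 X+Y
Probability of a carrier female: 2/4 = 1/2
Expected count = 1/2 × 360 = 180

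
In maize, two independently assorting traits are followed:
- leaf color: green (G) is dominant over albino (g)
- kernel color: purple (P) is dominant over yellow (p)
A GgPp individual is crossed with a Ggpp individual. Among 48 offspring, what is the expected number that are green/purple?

Dihybrid cross GgPp × Ggpp — consider each gene separately:
leaf color: Gg × Gg → 1 GG, 2 Gg, 1 gg → 3 G_ : 1 gg (out of 4)
kernel color: Pp × pp → 2 Pp, 2 pp → 2 P_ : 2 pp (out of 4)
Combine (counts out of 4 × 4 = 16): green/purple (G_P_) = 3×2 = 6; green/yellow (G_pp) = 3×2 = 6; albino/purple (ggP_) = 1×2 = 2; albino/yellow (ggpp) = 1×2 = 2
Phenotype counts (out of 16): 6 green/purple, 6 green/yellow, 2 albino/purple, 2 albino/yellow
green/purple: 6 out of 16 → fraction 3/8
Expected count = 3/8 × 48 = 18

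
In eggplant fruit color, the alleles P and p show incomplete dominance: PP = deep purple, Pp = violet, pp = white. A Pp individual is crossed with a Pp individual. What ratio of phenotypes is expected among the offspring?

Punnett square for Pp × Pp:
Offspring genotypes: 1 PP, 2 Pp, 1 pp
Phenotype counts: 1 deep purple, 2 violet, 1 white
Ratio: 1 deep purple : 2 violet : 1 white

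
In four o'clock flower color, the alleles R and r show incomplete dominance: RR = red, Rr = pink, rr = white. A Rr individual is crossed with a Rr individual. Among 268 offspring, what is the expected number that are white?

Punnett square for Rr × Rr:
Offspring genotypes: 1 RR, 2 Rr, 1 rr
Phenotype counts: 1 red, 2 pink, 1 white
white: 1 out of 4 → fraction 1/4
Expected count = 1/4 × 268 = 67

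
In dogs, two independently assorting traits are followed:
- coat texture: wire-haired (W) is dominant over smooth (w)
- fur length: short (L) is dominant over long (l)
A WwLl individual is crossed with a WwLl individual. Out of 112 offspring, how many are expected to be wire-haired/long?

Dihybrid cross WwLl × WwLl — consider each gene separately:
coat texture: Ww × Ww → 1 WW, 2 Ww, 1 ww → 3 W_ : 1 ww (out of 4)
fur length: Ll × Ll → 1 LL, 2 Ll, 1 ll → 3 L_ : 1 ll (out of 4)
Combine (counts out of 4 × 4 = 16): wire-haired/short (W_L_) = 3×3 = 9; wire-haired/long (W_ll) = 3×1 = 3; smooth/short (wwL_) = 1×3 = 3; smooth/long (wwll) = 1×1 = 1
Phenotype counts (out of 16): 9 wire-haired/short, 3 wire-haired/long, 3 smooth/short, 1 smooth/long
wire-haired/long: 3 out of 16 → fraction 3/16
Expected count = 3/16 × 112 = 21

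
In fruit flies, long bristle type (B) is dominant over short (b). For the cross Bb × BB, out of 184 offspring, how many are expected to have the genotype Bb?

Punnett square for Bb × BB:
Offspring genotypes: 2 BB, 2 Bb
Total offspring: 4
Count with target: 2
Probability: 2/4 = 1/2
Expected count = 1/2 × 184 = 92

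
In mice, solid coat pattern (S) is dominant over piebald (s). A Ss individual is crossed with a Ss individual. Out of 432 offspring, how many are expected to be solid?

Punnett square for Ss × Ss:
Offspring genotypes: 1 SS, 2 Ss, 1 ss
solid: 3, piebald: 1
solid: 3 out of 4 → fraction 3/4
Expected count = 3/4 × 432 = 324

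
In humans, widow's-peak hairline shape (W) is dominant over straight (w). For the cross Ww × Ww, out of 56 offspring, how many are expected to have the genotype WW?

Punnett square for Ww × Ww:
Offspring genotypes: 1 WW, 2 Ww, 1 ww
Total offspring: 4
Count with target: 1
Probability: 1/4
Expected count = 1/4 × 56 = 14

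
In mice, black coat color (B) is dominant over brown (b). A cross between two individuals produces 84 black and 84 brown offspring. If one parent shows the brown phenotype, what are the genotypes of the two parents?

Observed offspring: 84 black, 84 brown
The observed ratio simplifies to 1:1. One parent shows brown, so its genotype must be bb. A 1:1 offspring split requires the other parent to be heterozygous (Bb).
Parent genotypes: bb × Bb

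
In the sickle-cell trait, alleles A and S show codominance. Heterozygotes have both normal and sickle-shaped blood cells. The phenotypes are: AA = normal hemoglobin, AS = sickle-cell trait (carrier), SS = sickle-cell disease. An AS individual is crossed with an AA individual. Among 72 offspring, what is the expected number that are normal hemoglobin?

Punnett square for AS × AA:
Offspring genotypes: 2 AA, 2 AS
Phenotype counts: 2 normal hemoglobin, 2 sickle-cell trait (carrier)
normal hemoglobin: 2 out of 4 → fraction 1/2
Expected count = 1/2 × 72 = 36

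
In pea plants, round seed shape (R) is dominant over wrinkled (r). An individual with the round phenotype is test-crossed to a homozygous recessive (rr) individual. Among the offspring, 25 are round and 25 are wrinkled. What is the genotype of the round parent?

Test cross: ? × rr
Offspring: 25 round, 25 wrinkled — approximately 1:1.
A 1:1 ratio in a test cross indicates the unknown parent is heterozygous (Rr).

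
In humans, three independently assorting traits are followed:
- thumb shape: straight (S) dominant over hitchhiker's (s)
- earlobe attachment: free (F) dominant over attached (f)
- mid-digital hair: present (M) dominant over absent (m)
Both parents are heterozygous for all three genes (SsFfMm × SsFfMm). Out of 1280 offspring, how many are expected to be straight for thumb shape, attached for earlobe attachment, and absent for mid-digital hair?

Trihybrid cross: SsFfMm × SsFfMm
Each trait segregates independently with a 3:1 phenotypic ratio, so each gene contributes 3/4 (dominant) or 1/4 (recessive).
Target: straight (thumb shape), attached (earlobe attachment), absent (mid-digital hair)
Probability = product of independent per-trait probabilities
= 3/4 × 1/4 × 1/4 = 3/64
Expected count = 3/64 × 1280 = 60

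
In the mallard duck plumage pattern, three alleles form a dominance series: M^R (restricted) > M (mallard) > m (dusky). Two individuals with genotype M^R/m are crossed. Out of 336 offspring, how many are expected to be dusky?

Cross: M^R/m × M^R/m
Allele dominance: M^R > M > m
Offspring genotypes: 1 M^R/M^R, 2 M^R/m, 1 m/m
Phenotype counts: 3 restricted, 1 dusky
dusky: 1 out of 4 → fraction 1/4
Expected count = 1/4 × 336 = 84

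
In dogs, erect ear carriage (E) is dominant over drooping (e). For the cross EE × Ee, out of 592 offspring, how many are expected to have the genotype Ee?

Punnett square for EE × Ee:
Offspring genotypes: 2 EE, 2 Ee
Total offspring: 4
Count with target: 2
Probability: 2/4 = 1/2
Expected count = 1/2 × 592 = 296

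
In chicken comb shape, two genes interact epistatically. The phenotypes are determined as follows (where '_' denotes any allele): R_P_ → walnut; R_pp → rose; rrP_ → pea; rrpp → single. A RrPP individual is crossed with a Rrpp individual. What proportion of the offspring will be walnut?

Cross: RrPP × Rrpp — consider each gene separately:
R gene: Rr × Rr → 1 RR, 2 Rr, 1 rr → 3 R_ : 1 rr (out of 4)
P gene: PP × pp → 4 Pp → 4 P_ (out of 4)
Genotype classes (out of 4 × 4 = 16): R_P_ = 3×4 = 12; rrP_ = 1×4 = 4
Apply the phenotype rules: R_P_ (12) → walnut; rrP_ (4) → pea
Phenotype counts (out of 16): 12 walnut, 4 pea
walnut: 12 out of 16
Probability: 12/16 = 3/4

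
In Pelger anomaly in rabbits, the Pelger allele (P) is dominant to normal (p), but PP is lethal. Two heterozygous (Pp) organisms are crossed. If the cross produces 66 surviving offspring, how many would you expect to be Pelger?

Cross: Pp × Pp
Punnett square offspring (before lethality): 1 PP, 2 Pp, 1 pp
The PP genotype is lethal (embryos die); surviving offspring: 2 Pp, 1 pp
Pelger: 2 out of 3 → fraction 2/3
Expected count = 2/3 × 66 = 44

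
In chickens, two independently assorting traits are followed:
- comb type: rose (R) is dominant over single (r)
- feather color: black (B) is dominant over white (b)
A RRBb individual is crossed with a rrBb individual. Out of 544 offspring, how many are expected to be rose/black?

Dihybrid cross RRBb × rrBb — consider each gene separately:
comb type: RR × rr → 4 Rr → 4 R_ (out of 4)
feather color: Bb × Bb → 1 BB, 2 Bb, 1 bb → 3 B_ : 1 bb (out of 4)
Combine (counts out of 4 × 4 = 16): rose/black (R_B_) = 4×3 = 12; rose/white (R_bb) = 4×1 = 4
Phenotype counts (out of 16): 12 rose/black, 4 rose/white
rose/black: 12 out of 16 → fraction 3/4
Expected count = 3/4 × 544 = 408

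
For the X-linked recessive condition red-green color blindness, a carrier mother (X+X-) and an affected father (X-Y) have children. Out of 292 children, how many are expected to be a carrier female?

Cross: X+X- × X-Y
Offspring: 1 X+X-, 1 X+Y, 1 X-X-, 1 X-Y
Probability of a carrier female: 1/4
Expected count = 1/4 × 292 = 73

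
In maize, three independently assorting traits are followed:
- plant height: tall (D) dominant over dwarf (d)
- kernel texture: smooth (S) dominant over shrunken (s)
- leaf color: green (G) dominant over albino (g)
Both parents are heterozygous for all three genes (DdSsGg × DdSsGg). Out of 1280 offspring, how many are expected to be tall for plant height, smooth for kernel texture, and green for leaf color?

Trihybrid cross: DdSsGg × DdSsGg
Each trait segregates independently with a 3:1 phenotypic ratio, so each gene contributes 3/4 (dominant) or 1/4 (recessive).
Target: tall (plant height), smooth (kernel texture), green (leaf color)
Probability = product of independent per-trait probabilities
= 3/4 × 3/4 × 3/4 = 27/64
Expected count = 27/64 × 1280 = 540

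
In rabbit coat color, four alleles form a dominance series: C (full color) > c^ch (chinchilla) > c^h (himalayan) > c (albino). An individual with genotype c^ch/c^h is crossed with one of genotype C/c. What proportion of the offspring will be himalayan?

Cross: c^ch/c^h × C/c
Allele dominance: C > c^ch > c^h > c
Offspring genotypes: 1 C/c^ch, 1 c^ch/c, 1 C/c^h, 1 c^h/c
Phenotype counts: 2 full color, 1 chinchilla, 1 himalayan
himalayan: 1 out of 4
Probability: 1/4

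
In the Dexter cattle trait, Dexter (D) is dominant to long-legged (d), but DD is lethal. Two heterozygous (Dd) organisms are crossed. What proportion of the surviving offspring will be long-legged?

Cross: Dd × Dd
Punnett square offspring (before lethality): 1 DD, 2 Dd, 1 dd
The DD genotype is lethal (embryos die); surviving offspring: 2 Dd, 1 dd
long-legged: 1 out of 3
Probability: 1/3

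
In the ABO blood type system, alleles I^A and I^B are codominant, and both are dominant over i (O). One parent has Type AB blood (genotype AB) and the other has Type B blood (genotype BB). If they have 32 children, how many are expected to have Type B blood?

Cross: AB × BB
Possible offspring genotypes: 2 AB, 2 BB
Blood type counts: 2 Type AB, 2 Type B
Probability of Type B: 2/4 = 1/2
Expected count = 1/2 × 32 = 16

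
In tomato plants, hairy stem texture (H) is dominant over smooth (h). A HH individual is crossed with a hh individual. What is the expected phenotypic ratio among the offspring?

Punnett square for HH × hh:
Offspring genotypes: 4 Hh
hairy: 4, smooth: 0
Ratio: all hairy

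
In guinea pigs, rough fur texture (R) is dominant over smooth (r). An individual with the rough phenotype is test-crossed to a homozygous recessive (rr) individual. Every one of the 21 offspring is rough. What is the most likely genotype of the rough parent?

Test cross: ? × rr
All offspring are rough.
If the unknown parent were heterozygous (Rr), about half of 21 offspring would be smooth; none are. The unknown parent is most likely homozygous dominant (RR).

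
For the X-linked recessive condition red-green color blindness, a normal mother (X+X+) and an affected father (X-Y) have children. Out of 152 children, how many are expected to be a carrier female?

Cross: X+X+ × X-Y
Offspring: 2 X+X-, 2 X+Y
Probability of a carrier female: 2/4 = 1/2
Expected count = 1/2 × 152 = 76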